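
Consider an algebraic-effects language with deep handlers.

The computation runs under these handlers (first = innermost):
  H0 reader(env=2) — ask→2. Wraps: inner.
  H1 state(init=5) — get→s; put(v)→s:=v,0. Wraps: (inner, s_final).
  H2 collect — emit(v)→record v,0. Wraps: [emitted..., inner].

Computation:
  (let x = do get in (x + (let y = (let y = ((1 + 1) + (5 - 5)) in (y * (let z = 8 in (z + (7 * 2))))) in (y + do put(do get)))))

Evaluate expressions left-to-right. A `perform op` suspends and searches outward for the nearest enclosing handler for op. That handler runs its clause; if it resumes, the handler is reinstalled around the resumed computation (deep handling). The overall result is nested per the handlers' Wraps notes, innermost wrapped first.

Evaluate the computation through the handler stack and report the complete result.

Evaluation trace:
get @ H1 ⇒ 5
get @ H1 ⇒ 5
put(5) @ H1 ⇒ s:=5
H0 returns 49
H1 returns (49, 5)
H2 returns [(49, 5)]
= [(49, 5)]

Answer: [(49, 5)]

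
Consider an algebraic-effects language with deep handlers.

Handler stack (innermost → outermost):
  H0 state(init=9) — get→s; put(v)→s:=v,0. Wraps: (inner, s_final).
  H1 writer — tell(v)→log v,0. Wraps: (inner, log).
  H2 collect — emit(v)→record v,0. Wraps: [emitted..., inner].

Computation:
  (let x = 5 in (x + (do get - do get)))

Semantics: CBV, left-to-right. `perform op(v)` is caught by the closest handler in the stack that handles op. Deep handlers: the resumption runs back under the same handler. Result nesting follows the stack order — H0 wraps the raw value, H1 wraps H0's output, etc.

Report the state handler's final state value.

Step-by-step:
get @ H0 ⇒ 9
get @ H0 ⇒ 9
H0 returns (5, 9)
H1 returns ((5, 9), ())
H2 returns [((5, 9), ())]
= [((5, 9), ())]

Answer: 9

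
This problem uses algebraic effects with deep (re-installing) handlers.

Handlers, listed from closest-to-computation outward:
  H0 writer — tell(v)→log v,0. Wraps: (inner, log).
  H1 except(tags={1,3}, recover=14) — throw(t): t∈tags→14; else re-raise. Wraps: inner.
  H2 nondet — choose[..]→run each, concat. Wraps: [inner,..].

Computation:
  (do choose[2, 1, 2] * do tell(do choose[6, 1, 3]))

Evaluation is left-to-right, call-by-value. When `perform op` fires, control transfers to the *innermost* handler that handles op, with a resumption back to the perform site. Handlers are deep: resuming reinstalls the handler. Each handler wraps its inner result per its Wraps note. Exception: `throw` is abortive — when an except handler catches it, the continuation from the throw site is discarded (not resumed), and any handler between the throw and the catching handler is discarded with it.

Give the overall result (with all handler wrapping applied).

Answer: [(0, (6)), (0, (1)), (0, (3)), (0, (6)), (0, (1)), (0, (3)), (0, (6)), (0, (1)), (0, (3))]

Working:
choose[2, 1, 2] @ H2
  branch[0] choose=2:
    choose[6, 1, 3] @ H2
      branch[0] choose=6:
        tell(6) @ H0 ⇒ log+=6
        H0 returns (0, (6))
        H1 returns (0, (6))
        H2 returns [(0, (6))]
      branch[1] choose=1:
        tell(1) @ H0 ⇒ log+=1
        H0 returns (0, (1))
        H1 returns (0, (1))
        H2 returns [(0, (1))]
      branch[2] choose=3:
        tell(3) @ H0 ⇒ log+=3
        H0 returns (0, (3))
        H1 returns (0, (3))
        H2 returns [(0, (3))]
  branch[1] choose=1:
    choose[6, 1, 3] @ H2
      branch[0] choose=6:
        tell(6) @ H0 ⇒ log+=6
        H0 returns (0, (6))
        H1 returns (0, (6))
        H2 returns [(0, (6))]
      branch[1] choose=1:
        tell(1) @ H0 ⇒ log+=1
        H0 returns (0, (1))
        H1 returns (0, (1))
        H2 returns [(0, (1))]
      branch[2] choose=3:
        tell(3) @ H0 ⇒ log+=3
        H0 returns (0, (3))
        H1 returns (0, (3))
        H2 returns [(0, (3))]
  branch[2] choose=2:
    choose[6, 1, 3] @ H2
      branch[0] choose=6:
        tell(6) @ H0 ⇒ log+=6
        H0 returns (0, (6))
        H1 returns (0, (6))
        H2 returns [(0, (6))]
      branch[1] choose=1:
        tell(1) @ H0 ⇒ log+=1
        H0 returns (0, (1))
        H1 returns (0, (1))
        H2 returns [(0, (1))]
      branch[2] choose=3:
        tell(3) @ H0 ⇒ log+=3
        H0 returns (0, (3))
        H1 returns (0, (3))
        H2 returns [(0, (3))]
= [(0, (6)), (0, (1)), (0, (3)), (0, (6)), (0, (1)), (0, (3)), (0, (6)), (0, (1)), (0, (3))]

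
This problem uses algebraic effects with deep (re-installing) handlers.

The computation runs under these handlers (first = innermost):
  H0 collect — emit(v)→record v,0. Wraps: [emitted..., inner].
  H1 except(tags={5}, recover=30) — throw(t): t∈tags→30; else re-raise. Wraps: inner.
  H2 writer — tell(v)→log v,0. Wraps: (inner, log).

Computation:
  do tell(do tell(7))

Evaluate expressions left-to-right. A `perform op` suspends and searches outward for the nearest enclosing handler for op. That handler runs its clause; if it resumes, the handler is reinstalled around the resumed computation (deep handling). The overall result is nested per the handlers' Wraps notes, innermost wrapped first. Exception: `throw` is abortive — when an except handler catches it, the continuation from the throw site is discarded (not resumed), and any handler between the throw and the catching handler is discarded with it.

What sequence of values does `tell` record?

Step-by-step:
tell(7) @ H2 ⇒ log+=7
tell(0) @ H2 ⇒ log+=0
H0 returns [0]
H1 returns [0]
H2 returns ([0], (7, 0))
= ([0], (7, 0))

Answer: (7, 0)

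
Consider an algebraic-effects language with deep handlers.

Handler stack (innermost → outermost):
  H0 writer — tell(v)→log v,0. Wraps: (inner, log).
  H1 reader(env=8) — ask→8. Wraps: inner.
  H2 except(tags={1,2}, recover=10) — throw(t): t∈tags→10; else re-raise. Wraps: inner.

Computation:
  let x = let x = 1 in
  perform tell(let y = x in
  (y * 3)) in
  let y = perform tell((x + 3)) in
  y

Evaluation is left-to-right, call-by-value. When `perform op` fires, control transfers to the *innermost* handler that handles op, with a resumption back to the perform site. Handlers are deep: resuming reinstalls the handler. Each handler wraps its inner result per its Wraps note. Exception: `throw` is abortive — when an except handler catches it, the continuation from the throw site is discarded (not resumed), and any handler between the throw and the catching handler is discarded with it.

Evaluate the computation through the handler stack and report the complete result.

Answer: (0, (3, 3))

Working:
tell(3) @ H0 ⇒ log+=3
tell(3) @ H0 ⇒ log+=3
H0 returns (0, (3, 3))
H1 returns (0, (3, 3))
H2 returns (0, (3, 3))
= (0, (3, 3))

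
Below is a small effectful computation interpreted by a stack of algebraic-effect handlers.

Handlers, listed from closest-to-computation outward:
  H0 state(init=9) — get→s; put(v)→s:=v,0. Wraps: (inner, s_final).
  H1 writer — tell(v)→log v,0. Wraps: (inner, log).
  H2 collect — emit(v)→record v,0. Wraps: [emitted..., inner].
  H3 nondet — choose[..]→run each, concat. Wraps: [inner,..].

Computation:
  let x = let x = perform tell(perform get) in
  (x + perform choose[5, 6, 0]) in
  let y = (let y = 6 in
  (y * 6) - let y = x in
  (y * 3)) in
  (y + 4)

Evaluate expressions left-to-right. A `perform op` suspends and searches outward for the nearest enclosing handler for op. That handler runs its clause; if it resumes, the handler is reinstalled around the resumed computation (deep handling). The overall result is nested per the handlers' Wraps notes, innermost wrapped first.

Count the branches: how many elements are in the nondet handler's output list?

Answer: 3

Working:
get @ H0 ⇒ 9
tell(9) @ H1 ⇒ log+=9
choose[5, 6, 0] @ H3
  branch[0] choose=5:
    H0 returns (25, 9)
    H1 returns ((25, 9), (9))
    H2 returns [((25, 9), (9))]
    H3 returns [[((25, 9), (9))]]
  branch[1] choose=6:
    H0 returns (22, 9)
    H1 returns ((22, 9), (9))
    H2 returns [((22, 9), (9))]
    H3 returns [[((22, 9), (9))]]
  branch[2] choose=0:
    H0 returns (40, 9)
    H1 returns ((40, 9), (9))
    H2 returns [((40, 9), (9))]
    H3 returns [[((40, 9), (9))]]
= [[((25, 9), (9))], [((22, 9), (9))], [((40, 9), (9))]]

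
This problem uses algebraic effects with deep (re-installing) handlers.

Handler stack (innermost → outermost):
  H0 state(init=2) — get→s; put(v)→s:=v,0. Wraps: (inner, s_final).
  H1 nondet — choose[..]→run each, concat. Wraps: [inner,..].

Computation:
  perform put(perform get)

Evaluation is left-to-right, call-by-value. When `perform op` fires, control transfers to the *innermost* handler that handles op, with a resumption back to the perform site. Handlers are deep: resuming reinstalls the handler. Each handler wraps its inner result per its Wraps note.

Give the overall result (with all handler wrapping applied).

Answer: [(0, 2)]

Working:
get @ H0 ⇒ 2
put(2) @ H0 ⇒ s:=2
H0 returns (0, 2)
H1 returns [(0, 2)]
= [(0, 2)]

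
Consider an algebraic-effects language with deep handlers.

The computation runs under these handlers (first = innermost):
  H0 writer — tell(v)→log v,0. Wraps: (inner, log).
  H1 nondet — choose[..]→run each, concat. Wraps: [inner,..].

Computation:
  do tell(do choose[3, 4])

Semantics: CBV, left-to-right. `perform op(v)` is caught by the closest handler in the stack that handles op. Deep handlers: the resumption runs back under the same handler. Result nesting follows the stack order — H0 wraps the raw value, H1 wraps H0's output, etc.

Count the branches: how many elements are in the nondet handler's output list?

Working:
choose[3, 4] @ H1
  branch[0] choose=3:
    tell(3) @ H0 ⇒ log+=3
    H0 returns (0, (3))
    H1 returns [(0, (3))]
  branch[1] choose=4:
    tell(4) @ H0 ⇒ log+=4
    H0 returns (0, (4))
    H1 returns [(0, (4))]
= [(0, (3)), (0, (4))]

Answer: 2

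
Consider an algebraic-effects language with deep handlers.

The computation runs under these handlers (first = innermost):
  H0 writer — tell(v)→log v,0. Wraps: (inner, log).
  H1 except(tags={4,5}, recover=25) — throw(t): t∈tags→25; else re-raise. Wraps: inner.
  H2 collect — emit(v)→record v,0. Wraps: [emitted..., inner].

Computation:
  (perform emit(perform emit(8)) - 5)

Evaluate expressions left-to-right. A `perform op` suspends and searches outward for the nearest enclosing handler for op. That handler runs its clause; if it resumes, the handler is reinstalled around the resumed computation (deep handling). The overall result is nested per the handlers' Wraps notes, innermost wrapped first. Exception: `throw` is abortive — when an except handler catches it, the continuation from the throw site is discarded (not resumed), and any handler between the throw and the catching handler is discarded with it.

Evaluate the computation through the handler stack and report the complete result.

Working:
emit(8) @ H2 ⇒ out+=8
emit(0) @ H2 ⇒ out+=0
H0 returns (-5, ())
H1 returns (-5, ())
H2 returns [8, 0, (-5, ())]
= [8, 0, (-5, ())]

Answer: [8, 0, (-5, ())]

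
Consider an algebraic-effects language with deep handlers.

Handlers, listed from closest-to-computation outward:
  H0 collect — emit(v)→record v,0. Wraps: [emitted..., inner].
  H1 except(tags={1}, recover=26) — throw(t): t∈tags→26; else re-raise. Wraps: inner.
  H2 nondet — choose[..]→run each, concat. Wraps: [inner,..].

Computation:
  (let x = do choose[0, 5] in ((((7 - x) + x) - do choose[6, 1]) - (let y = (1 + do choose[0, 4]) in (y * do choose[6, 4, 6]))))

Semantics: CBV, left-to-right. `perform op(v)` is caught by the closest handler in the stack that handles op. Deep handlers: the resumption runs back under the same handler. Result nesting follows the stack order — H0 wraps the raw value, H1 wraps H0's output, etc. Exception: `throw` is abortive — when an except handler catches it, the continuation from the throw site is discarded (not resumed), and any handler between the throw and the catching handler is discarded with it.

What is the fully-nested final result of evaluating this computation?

Step-by-step:
choose[0, 5] @ H2
  branch[0] choose=0:
    choose[6, 1] @ H2
      branch[0] choose=6:
        choose[0, 4] @ H2
          branch[0] choose=0:
            choose[6, 4, 6] @ H2
              branch[0] choose=6:
                H0 returns [-5]
                H1 returns [-5]
                H2 returns [[-5]]
              branch[1] choose=4:
                H0 returns [-3]
                H1 returns [-3]
                H2 returns [[-3]]
              branch[2] choose=6:
                H0 returns [-5]
                H1 returns [-5]
                H2 returns [[-5]]
          branch[1] choose=4:
            choose[6, 4, 6] @ H2
              branch[0] choose=6:
                H0 returns [-29]
                H1 returns [-29]
                H2 returns [[-29]]
              branch[1] choose=4:
                H0 returns [-19]
                H1 returns [-19]
                H2 returns [[-19]]
              branch[2] choose=6:
                H0 returns [-29]
                H1 returns [-29]
                H2 returns [[-29]]
      branch[1] choose=1:
        choose[0, 4] @ H2
          branch[0] choose=0:
            choose[6, 4, 6] @ H2
              branch[0] choose=6:
                H0 returns [0]
                H1 returns [0]
                H2 returns [[0]]
              branch[1] choose=4:
                H0 returns [2]
                H1 returns [2]
                H2 returns [[2]]
              branch[2] choose=6:
                H0 returns [0]
                H1 returns [0]
                H2 returns [[0]]
          branch[1] choose=4:
            choose[6, 4, 6] @ H2
              branch[0] choose=6:
                H0 returns [-24]
                H1 returns [-24]
                H2 returns [[-24]]
              branch[1] choose=4:
                H0 returns [-14]
                H1 returns [-14]
                H2 returns [[-14]]
              branch[2] choose=6:
                H0 returns [-24]
                H1 returns [-24]
                H2 returns [[-24]]
  branch[1] choose=5:
    choose[6, 1] @ H2
      branch[0] choose=6:
        choose[0, 4] @ H2
          branch[0] choose=0:
            choose[6, 4, 6] @ H2
              branch[0] choose=6:
                H0 returns [-5]
                H1 returns [-5]
                H2 returns [[-5]]
              branch[1] choose=4:
                H0 returns [-3]
                H1 returns [-3]
                H2 returns [[-3]]
              branch[2] choose=6:
                H0 returns [-5]
                H1 returns [-5]
                H2 returns [[-5]]
          branch[1] choose=4:
            choose[6, 4, 6] @ H2
              branch[0] choose=6:
                H0 returns [-29]
                H1 returns [-29]
                H2 returns [[-29]]
              branch[1] choose=4:
                H0 returns [-19]
                H1 returns [-19]
                H2 returns [[-19]]
              branch[2] choose=6:
                H0 returns [-29]
                H1 returns [-29]
                H2 returns [[-29]]
      branch[1] choose=1:
        choose[0, 4] @ H2
          branch[0] choose=0:
            choose[6, 4, 6] @ H2
              branch[0] choose=6:
                H0 returns [0]
                H1 returns [0]
                H2 returns [[0]]
              branch[1] choose=4:
                H0 returns [2]
                H1 returns [2]
                H2 returns [[2]]
              branch[2] choose=6:
                H0 returns [0]
                H1 returns [0]
                H2 returns [[0]]
          branch[1] choose=4:
            choose[6, 4, 6] @ H2
              branch[0] choose=6:
                H0 returns [-24]
                H1 returns [-24]
                H2 returns [[-24]]
              branch[1] choose=4:
                H0 returns [-14]
                H1 returns [-14]
                H2 returns [[-14]]
              branch[2] choose=6:
                H0 returns [-24]
                H1 returns [-24]
                H2 returns [[-24]]
= [[-5], [-3], [-5], [-29], [-19], [-29], [0], [2], [0], [-24], [-14], [-24], [-5], [-3], [-5], [-29], [-19], [-29], [0], [2], [0], [-24], [-14], [-24]]

Answer: [[-5], [-3], [-5], [-29], [-19], [-29], [0], [2], [0], [-24], [-14], [-24], [-5], [-3], [-5], [-29], [-19], [-29], [0], [2], [0], [-24], [-14], [-24]]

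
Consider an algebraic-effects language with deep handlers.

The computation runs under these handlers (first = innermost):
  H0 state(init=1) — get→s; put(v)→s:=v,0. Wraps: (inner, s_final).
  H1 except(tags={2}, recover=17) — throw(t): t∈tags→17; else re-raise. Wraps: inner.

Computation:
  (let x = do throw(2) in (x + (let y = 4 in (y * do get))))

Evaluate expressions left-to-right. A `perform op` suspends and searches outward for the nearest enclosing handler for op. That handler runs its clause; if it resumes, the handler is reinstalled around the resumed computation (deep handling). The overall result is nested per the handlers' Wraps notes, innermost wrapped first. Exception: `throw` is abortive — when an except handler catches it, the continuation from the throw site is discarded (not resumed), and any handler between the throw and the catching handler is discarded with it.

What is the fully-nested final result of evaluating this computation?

Answer: 17

Step-by-step:
throw(2) @ H1 caught ⇒ 17
= 17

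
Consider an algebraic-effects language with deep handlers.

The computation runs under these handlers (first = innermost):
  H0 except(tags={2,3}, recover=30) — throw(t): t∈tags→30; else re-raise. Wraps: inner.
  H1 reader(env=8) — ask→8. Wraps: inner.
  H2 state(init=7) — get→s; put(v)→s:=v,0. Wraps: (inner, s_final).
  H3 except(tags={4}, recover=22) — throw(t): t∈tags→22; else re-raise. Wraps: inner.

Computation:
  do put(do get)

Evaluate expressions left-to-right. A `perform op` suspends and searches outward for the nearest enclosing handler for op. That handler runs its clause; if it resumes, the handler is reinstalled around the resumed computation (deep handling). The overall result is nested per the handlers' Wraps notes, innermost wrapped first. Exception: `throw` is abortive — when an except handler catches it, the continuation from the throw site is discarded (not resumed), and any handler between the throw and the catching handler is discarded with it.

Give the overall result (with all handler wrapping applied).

Working:
get @ H2 ⇒ 7
put(7) @ H2 ⇒ s:=7
H0 returns 0
H1 returns 0
H2 returns (0, 7)
H3 returns (0, 7)
= (0, 7)

Answer: (0, 7)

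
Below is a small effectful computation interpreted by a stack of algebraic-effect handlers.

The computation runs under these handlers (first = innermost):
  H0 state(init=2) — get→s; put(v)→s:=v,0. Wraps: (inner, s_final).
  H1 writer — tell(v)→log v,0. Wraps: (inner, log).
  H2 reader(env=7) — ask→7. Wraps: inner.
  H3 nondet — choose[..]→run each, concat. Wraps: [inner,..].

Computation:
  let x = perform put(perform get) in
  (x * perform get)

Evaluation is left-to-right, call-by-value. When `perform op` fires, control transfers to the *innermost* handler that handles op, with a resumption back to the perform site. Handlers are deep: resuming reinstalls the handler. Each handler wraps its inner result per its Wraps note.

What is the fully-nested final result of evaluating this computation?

Working:
get @ H0 ⇒ 2
put(2) @ H0 ⇒ s:=2
get @ H0 ⇒ 2
H0 returns (0, 2)
H1 returns ((0, 2), ())
H2 returns ((0, 2), ())
H3 returns [((0, 2), ())]
= [((0, 2), ())]

Answer: [((0, 2), ())]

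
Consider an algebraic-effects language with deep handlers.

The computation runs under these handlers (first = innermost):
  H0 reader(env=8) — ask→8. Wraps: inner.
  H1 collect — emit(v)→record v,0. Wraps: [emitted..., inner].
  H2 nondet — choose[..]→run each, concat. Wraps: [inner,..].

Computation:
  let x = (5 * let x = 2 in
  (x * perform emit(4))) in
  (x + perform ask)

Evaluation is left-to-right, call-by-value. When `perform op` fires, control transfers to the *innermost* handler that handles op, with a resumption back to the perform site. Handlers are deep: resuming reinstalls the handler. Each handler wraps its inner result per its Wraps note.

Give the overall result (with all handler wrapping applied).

Answer: [[4, 8]]

Step-by-step:
emit(4) @ H1 ⇒ out+=4
ask @ H0 ⇒ 8
H0 returns 8
H1 returns [4, 8]
H2 returns [[4, 8]]
= [[4, 8]]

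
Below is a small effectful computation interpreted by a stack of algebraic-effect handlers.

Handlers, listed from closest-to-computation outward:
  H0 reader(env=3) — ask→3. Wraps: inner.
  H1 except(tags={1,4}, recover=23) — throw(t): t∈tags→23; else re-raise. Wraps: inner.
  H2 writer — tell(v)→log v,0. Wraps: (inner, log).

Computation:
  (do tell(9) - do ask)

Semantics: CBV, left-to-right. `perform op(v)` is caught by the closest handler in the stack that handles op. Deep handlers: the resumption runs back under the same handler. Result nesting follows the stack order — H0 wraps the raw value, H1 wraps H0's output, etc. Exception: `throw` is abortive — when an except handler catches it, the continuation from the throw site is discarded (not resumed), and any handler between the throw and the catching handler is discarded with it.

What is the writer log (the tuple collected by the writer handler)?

Step-by-step:
tell(9) @ H2 ⇒ log+=9
ask @ H0 ⇒ 3
H0 returns -3
H1 returns -3
H2 returns (-3, (9))
= (-3, (9))

Answer: (9)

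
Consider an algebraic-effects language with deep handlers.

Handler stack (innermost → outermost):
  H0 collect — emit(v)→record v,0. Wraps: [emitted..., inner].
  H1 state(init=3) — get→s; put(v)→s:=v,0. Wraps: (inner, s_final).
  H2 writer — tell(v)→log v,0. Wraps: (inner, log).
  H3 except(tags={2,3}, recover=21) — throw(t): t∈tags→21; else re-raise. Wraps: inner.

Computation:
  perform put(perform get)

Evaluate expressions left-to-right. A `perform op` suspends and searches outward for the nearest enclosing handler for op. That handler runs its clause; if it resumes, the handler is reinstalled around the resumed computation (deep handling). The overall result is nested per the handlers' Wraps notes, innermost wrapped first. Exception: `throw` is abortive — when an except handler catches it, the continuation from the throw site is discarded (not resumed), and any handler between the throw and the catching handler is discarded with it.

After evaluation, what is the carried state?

Step-by-step:
get @ H1 ⇒ 3
put(3) @ H1 ⇒ s:=3
H0 returns [0]
H1 returns ([0], 3)
H2 returns (([0], 3), ())
H3 returns (([0], 3), ())
= (([0], 3), ())

Answer: 3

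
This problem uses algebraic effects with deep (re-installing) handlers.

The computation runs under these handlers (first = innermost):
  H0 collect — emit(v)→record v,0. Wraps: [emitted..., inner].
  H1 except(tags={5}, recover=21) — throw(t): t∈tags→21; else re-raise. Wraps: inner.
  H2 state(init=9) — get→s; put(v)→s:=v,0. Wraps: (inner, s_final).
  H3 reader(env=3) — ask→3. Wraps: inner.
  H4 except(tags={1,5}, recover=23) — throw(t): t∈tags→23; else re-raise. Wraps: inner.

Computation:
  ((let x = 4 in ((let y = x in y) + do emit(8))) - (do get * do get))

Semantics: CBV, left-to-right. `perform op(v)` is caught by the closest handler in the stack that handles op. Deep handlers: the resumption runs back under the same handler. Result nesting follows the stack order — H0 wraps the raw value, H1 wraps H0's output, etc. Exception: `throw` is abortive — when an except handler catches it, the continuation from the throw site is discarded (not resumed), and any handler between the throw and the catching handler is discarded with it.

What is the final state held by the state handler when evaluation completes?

Step-by-step:
emit(8) @ H0 ⇒ out+=8
get @ H2 ⇒ 9
get @ H2 ⇒ 9
H0 returns [8, -77]
H1 returns [8, -77]
H2 returns ([8, -77], 9)
H3 returns ([8, -77], 9)
H4 returns ([8, -77], 9)
= ([8, -77], 9)

Answer: 9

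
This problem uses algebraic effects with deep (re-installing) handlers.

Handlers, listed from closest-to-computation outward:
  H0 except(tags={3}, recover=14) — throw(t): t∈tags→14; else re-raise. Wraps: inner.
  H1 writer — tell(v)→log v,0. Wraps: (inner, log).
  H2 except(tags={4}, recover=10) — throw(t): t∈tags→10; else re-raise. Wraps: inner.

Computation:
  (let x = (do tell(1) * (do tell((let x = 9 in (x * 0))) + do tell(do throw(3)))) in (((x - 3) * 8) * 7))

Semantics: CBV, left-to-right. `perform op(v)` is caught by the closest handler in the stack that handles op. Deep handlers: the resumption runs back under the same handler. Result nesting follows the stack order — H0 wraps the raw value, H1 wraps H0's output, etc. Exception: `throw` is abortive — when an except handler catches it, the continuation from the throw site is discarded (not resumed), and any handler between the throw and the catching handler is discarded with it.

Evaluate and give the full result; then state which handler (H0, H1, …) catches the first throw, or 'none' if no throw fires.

Answer: (14, (1, 0)) ; first throw caught by: H0

Working:
tell(1) @ H1 ⇒ log+=1
tell(0) @ H1 ⇒ log+=0
throw(3) @ H0 caught ⇒ 14
H1 returns (14, (1, 0))
H2 returns (14, (1, 0))
= (14, (1, 0))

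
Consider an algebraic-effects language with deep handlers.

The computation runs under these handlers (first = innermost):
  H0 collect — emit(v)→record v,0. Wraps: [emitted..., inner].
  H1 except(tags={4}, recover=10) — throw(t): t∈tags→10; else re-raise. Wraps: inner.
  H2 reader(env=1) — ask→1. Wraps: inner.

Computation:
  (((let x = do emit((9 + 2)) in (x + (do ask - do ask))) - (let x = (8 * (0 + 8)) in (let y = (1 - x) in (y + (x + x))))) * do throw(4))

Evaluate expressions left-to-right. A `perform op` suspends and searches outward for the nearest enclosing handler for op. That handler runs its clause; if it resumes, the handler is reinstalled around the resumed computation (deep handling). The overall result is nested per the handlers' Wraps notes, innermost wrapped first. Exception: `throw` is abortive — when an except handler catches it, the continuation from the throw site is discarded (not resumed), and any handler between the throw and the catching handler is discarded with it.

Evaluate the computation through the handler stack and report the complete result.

Evaluation trace:
emit(11) @ H0 ⇒ out+=11
ask @ H2 ⇒ 1
ask @ H2 ⇒ 1
throw(4) @ H1 caught ⇒ 10
H2 returns 10
= 10

Answer: 10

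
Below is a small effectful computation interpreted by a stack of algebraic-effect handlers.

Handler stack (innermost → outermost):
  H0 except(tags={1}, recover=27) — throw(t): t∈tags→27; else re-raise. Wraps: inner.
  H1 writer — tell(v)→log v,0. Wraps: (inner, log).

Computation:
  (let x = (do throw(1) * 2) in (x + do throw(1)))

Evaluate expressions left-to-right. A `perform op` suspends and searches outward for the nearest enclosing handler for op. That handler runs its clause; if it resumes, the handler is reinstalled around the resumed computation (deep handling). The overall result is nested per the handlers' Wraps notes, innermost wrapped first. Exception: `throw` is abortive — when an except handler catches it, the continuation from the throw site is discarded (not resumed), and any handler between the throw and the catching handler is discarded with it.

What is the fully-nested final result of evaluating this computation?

Answer: (27, ())

Working:
throw(1) @ H0 caught ⇒ 27
H1 returns (27, ())
= (27, ())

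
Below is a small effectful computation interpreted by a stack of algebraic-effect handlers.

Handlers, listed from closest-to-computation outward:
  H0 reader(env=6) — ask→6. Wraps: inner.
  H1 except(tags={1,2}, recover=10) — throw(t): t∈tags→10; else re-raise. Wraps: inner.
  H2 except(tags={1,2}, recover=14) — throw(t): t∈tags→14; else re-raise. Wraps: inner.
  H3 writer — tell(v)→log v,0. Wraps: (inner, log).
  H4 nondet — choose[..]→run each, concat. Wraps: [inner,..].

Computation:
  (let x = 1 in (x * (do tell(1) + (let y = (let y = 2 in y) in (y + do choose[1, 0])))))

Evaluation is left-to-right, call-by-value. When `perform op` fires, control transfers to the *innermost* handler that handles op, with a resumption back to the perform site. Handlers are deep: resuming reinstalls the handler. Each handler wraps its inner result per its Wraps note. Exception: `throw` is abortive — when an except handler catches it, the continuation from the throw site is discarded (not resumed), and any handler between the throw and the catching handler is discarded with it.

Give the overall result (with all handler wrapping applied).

Answer: [(3, (1)), (2, (1))]

Working:
tell(1) @ H3 ⇒ log+=1
choose[1, 0] @ H4
  branch[0] choose=1:
    H0 returns 3
    H1 returns 3
    H2 returns 3
    H3 returns (3, (1))
    H4 returns [(3, (1))]
  branch[1] choose=0:
    H0 returns 2
    H1 returns 2
    H2 returns 2
    H3 returns (2, (1))
    H4 returns [(2, (1))]
= [(3, (1)), (2, (1))]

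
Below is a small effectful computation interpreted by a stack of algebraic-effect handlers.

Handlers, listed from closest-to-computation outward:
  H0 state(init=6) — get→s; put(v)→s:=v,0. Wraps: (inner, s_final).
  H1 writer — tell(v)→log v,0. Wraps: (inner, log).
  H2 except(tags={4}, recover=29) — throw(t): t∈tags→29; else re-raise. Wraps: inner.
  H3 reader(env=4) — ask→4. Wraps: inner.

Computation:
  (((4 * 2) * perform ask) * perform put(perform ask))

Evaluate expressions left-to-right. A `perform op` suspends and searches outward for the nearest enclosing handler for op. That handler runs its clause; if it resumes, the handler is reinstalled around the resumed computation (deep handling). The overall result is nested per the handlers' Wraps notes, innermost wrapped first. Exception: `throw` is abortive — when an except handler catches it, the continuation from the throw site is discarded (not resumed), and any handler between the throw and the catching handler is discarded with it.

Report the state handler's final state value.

Answer: 4

Working:
ask @ H3 ⇒ 4
ask @ H3 ⇒ 4
put(4) @ H0 ⇒ s:=4
H0 returns (0, 4)
H1 returns ((0, 4), ())
H2 returns ((0, 4), ())
H3 returns ((0, 4), ())
= ((0, 4), ())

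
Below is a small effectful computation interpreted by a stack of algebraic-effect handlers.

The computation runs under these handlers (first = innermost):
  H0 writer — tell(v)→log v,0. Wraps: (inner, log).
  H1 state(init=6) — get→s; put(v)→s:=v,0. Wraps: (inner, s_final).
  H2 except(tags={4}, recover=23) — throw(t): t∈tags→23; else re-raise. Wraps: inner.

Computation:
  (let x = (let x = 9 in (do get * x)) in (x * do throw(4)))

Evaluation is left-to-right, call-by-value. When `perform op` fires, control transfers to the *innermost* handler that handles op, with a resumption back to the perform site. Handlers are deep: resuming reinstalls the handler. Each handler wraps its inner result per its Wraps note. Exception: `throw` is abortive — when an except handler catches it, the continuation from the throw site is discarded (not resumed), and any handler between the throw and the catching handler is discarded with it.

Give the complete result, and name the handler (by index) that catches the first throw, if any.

Step-by-step:
get @ H1 ⇒ 6
throw(4) @ H2 caught ⇒ 23
= 23

Answer: 23 ; first throw caught by: H2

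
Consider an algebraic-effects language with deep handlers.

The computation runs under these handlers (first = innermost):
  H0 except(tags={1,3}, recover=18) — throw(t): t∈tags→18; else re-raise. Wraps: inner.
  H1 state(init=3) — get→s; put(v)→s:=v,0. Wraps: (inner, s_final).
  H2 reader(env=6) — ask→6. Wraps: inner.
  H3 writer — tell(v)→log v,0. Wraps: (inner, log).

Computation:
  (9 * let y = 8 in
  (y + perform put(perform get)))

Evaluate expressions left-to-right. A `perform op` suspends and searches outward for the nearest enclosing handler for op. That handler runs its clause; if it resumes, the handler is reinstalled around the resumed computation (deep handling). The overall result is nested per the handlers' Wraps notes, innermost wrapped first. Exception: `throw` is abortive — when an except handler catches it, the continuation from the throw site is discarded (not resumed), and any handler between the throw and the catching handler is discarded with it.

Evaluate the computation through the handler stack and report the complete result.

Evaluation trace:
get @ H1 ⇒ 3
put(3) @ H1 ⇒ s:=3
H0 returns 72
H1 returns (72, 3)
H2 returns (72, 3)
H3 returns ((72, 3), ())
= ((72, 3), ())

Answer: ((72, 3), ())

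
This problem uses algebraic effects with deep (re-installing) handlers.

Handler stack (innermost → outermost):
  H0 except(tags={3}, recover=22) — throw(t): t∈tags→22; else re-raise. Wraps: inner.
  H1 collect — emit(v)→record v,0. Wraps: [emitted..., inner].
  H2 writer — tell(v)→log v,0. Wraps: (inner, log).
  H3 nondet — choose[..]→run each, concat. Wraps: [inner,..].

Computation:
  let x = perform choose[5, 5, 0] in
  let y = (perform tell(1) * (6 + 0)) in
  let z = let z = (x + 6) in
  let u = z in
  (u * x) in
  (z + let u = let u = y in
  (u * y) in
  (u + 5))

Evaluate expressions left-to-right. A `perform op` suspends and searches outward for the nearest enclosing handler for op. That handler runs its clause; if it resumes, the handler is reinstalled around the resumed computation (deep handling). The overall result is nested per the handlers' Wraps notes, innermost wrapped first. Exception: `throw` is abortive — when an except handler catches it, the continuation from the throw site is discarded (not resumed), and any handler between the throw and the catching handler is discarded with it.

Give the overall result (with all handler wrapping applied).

Answer: [([60], (1)), ([60], (1)), ([5], (1))]

Working:
choose[5, 5, 0] @ H3
  branch[0] choose=5:
    tell(1) @ H2 ⇒ log+=1
    H0 returns 60
    H1 returns [60]
    H2 returns ([60], (1))
    H3 returns [([60], (1))]
  branch[1] choose=5:
    tell(1) @ H2 ⇒ log+=1
    H0 returns 60
    H1 returns [60]
    H2 returns ([60], (1))
    H3 returns [([60], (1))]
  branch[2] choose=0:
    tell(1) @ H2 ⇒ log+=1
    H0 returns 5
    H1 returns [5]
    H2 returns ([5], (1))
    H3 returns [([5], (1))]
= [([60], (1)), ([60], (1)), ([5], (1))]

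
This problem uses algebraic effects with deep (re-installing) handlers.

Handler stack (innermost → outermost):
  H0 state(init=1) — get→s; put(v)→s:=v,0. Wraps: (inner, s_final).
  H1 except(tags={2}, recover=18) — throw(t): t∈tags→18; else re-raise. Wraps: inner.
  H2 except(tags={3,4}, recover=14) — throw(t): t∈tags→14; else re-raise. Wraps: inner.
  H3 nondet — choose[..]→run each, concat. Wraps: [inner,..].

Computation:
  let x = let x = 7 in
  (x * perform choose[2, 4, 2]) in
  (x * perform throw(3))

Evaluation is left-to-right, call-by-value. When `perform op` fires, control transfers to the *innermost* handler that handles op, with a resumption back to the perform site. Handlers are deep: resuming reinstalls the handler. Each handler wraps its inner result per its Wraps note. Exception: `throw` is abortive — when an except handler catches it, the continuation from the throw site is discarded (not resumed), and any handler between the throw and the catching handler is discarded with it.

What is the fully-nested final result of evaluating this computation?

Answer: [14, 14, 14]

Evaluation trace:
choose[2, 4, 2] @ H3
  branch[0] choose=2:
    throw(3) @ H1 re-raised
    throw(3) @ H2 caught ⇒ 14
    H3 returns [14]
  branch[1] choose=4:
    throw(3) @ H1 re-raised
    throw(3) @ H2 caught ⇒ 14
    H3 returns [14]
  branch[2] choose=2:
    throw(3) @ H1 re-raised
    throw(3) @ H2 caught ⇒ 14
    H3 returns [14]
= [14, 14, 14]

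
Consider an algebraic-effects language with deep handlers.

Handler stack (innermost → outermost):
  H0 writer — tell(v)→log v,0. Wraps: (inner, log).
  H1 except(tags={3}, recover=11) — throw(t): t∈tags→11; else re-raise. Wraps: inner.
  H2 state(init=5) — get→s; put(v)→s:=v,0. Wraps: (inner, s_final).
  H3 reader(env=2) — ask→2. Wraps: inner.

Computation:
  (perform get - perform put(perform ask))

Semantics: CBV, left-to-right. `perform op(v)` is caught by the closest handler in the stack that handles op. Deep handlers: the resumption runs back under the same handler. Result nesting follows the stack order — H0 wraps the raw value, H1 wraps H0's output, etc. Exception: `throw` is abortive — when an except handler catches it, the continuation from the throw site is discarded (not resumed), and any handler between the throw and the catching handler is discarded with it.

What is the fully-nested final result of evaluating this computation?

Evaluation trace:
get @ H2 ⇒ 5
ask @ H3 ⇒ 2
put(2) @ H2 ⇒ s:=2
H0 returns (5, ())
H1 returns (5, ())
H2 returns ((5, ()), 2)
H3 returns ((5, ()), 2)
= ((5, ()), 2)

Answer: ((5, ()), 2)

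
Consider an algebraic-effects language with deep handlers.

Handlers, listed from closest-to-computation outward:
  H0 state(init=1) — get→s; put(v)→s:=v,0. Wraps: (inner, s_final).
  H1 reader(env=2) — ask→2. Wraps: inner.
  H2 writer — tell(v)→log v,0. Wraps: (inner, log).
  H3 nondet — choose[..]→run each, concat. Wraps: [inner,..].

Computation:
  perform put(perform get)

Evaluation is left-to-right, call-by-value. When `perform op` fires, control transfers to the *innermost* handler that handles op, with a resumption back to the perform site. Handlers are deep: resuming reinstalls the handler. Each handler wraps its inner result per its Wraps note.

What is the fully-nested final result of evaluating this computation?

Evaluation trace:
get @ H0 ⇒ 1
put(1) @ H0 ⇒ s:=1
H0 returns (0, 1)
H1 returns (0, 1)
H2 returns ((0, 1), ())
H3 returns [((0, 1), ())]
= [((0, 1), ())]

Answer: [((0, 1), ())]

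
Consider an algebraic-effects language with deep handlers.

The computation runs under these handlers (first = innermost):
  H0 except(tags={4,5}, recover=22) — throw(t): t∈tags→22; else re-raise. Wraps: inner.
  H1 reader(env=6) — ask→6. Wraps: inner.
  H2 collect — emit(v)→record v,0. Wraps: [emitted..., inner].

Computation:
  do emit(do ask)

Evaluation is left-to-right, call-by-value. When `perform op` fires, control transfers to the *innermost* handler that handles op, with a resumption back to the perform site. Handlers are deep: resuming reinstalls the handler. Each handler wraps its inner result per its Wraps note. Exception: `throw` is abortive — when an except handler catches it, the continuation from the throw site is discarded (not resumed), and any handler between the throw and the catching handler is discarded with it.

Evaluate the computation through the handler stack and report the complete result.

Answer: [6, 0]

Evaluation trace:
ask @ H1 ⇒ 6
emit(6) @ H2 ⇒ out+=6
H0 returns 0
H1 returns 0
H2 returns [6, 0]
= [6, 0]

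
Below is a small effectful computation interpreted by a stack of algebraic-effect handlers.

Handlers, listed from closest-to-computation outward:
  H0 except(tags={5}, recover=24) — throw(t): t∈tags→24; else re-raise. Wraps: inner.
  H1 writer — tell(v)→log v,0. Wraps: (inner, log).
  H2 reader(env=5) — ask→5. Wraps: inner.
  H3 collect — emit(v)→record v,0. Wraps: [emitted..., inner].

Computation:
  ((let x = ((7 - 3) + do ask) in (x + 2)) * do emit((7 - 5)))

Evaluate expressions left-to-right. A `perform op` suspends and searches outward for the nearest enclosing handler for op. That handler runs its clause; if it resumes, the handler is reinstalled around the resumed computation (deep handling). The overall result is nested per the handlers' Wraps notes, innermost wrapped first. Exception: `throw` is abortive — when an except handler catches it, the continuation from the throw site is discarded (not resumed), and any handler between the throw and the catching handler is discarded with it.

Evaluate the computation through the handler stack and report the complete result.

Answer: [2, (0, ())]

Step-by-step:
ask @ H2 ⇒ 5
emit(2) @ H3 ⇒ out+=2
H0 returns 0
H1 returns (0, ())
H2 returns (0, ())
H3 returns [2, (0, ())]
= [2, (0, ())]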